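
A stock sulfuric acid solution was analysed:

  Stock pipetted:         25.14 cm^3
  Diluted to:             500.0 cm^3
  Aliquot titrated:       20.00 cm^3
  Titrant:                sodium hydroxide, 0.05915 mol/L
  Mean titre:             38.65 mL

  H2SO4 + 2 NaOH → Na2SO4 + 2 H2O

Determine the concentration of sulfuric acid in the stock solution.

n(NaOH) = 0.03865 × 0.05915 = 2.286 × 10^-3 mol
From the 1:2 ratio, n(H2SO4) in the aliquot = 1/2 × 2.286 × 10^-3 = 1.143 × 10^-3 mol
[H2SO4]_dilute = 1.143 × 10^-3 / 0.02000 = 0.05715 mol/L
Dilution factor = 500.0 / 25.14 = 19.89
[H2SO4]_stock = 0.05715 × 19.89 = 1.137 mol/L

1.137 mol/L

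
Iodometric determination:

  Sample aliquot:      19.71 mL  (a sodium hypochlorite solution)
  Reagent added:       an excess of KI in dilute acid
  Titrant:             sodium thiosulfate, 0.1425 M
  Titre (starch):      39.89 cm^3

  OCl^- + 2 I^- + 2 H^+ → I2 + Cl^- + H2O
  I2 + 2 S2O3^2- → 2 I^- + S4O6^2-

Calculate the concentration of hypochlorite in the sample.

0.1442 M

n(S2O3^2-) = 0.03989 × 0.1425 = 5.684 × 10^-3 mol
n(I2) = n(S2O3^2-)/2 = 2.842 × 10^-3 mol
n(OCl^-) in the aliquot = 2.842 × 10^-3 mol (1:1 ratio)
[OCl^-] = 2.842 × 10^-3 / 0.01971 = 0.1442 mol/L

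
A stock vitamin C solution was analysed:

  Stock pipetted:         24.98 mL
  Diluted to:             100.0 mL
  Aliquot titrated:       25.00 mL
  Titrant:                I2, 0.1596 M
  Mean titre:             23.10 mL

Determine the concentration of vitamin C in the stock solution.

0.5904 M

C6H8O6 + I2 → C6H6O6 + 2 HI
n(I2) = 0.02310 × 0.1596 = 3.687 × 10^-3 mol
n(C6H8O6) in the aliquot = 3.687 × 10^-3 mol (1:1 ratio)
[C6H8O6]_dilute = 3.687 × 10^-3 / 0.02500 = 0.1475 mol/L
Dilution factor = 100.0 / 24.98 = 4.003
[C6H8O6]_stock = 0.1475 × 4.003 = 0.5904 mol/L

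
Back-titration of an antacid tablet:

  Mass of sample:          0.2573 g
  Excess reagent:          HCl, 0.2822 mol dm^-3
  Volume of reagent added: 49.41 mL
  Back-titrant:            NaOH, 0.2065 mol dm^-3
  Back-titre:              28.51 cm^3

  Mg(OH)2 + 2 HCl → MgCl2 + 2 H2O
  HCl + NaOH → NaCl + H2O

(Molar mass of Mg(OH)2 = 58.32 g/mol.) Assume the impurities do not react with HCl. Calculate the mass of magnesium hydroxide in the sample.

0.2349 g

n(HCl) added = 0.04941 × 0.2822 = 0.01394 mol
n(NaOH) used in back-titration = 0.02851 × 0.2065 = 5.887 × 10^-3 mol
n(HCl) left over = 5.887 × 10^-3 mol (1:1 ratio)
n(HCl) consumed by analyte = 0.01394 − 5.887 × 10^-3 = 8.056 × 10^-3 mol
From the 1:2 ratio, n(Mg(OH)2) = 1/2 × 8.056 × 10^-3 = 4.028 × 10^-3 mol
mass of Mg(OH)2 = 4.028 × 10^-3 × 58.32 = 0.2349 g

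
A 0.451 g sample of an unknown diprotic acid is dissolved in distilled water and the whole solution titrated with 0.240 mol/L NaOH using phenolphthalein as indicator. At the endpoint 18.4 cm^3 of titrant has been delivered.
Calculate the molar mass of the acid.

n(NaOH) = 0.0184 L × 0.240 mol/L = 4.42 × 10^-3 mol
From the 1:2 ratio, n(H2A) = 1/2 × 4.42 × 10^-3 = 2.21 × 10^-3 mol
M = m / n = 0.451 g / 2.21 × 10^-3 mol = 204 g/mol

204 g/mol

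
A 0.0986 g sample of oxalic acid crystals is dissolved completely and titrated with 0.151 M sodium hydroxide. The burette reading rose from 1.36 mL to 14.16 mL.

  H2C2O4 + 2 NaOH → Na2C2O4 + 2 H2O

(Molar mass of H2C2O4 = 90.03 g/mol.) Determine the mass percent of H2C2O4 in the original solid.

n(NaOH) = 0.0128 L × 0.151 mol/L = 1.93 × 10^-3 mol
From the 1:2 ratio, n(H2C2O4) = 1/2 × 1.93 × 10^-3 = 9.66 × 10^-4 mol
mass of H2C2O4 = 9.66 × 10^-4 × 90.03 g/mol = 0.0870 g
% H2C2O4 = 0.0870 / 0.0986 × 100 = 88.2 %

88.2 %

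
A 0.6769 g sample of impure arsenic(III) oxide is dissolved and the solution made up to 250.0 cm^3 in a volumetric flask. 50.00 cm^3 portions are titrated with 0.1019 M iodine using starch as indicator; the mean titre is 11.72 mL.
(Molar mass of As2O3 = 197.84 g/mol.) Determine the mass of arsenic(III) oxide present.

As2O3 + 2 I2 + 2 H2O → As2O5 + 4 HI
n(I2) per titration = 0.01172 × 0.1019 = 1.194 × 10^-3 mol
From the 1:2 ratio, n(As2O3) in each aliquot = 1/2 × 1.194 × 10^-3 = 5.971 × 10^-4 mol
n(As2O3) in the whole flask = 5.971 × 10^-4 × 250.0/50.00 = 2.986 × 10^-3 mol
mass of As2O3 = 2.986 × 10^-3 × 197.84 = 0.5907 g

0.5907 g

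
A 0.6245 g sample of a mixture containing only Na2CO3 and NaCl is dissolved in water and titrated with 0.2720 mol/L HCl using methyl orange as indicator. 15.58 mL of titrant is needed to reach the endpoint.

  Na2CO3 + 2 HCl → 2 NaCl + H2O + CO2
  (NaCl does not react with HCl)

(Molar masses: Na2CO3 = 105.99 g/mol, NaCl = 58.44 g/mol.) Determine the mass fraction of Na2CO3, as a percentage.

35.96 %

n(HCl) = 0.01558 × 0.2720 = 4.238 × 10^-3 mol
Let x = n(Na2CO3), y = n(NaCl).
Titrant: 2x = 4.238 × 10^-3;  mass: 105.99x + 58.44y = 0.6245
Solving, x = 2.119 × 10^-3 mol, y = 6.843 × 10^-3 mol
mass of Na2CO3 = 2.119 × 10^-3 × 105.99 = 0.2246 g
% Na2CO3 = 0.2246 / 0.6245 × 100 = 35.96 %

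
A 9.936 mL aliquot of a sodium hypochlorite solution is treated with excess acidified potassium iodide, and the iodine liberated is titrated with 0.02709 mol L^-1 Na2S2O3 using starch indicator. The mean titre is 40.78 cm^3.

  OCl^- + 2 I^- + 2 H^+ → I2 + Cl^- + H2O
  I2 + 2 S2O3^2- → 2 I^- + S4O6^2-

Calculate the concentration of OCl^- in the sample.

n(S2O3^2-) = 0.04078 × 0.02709 = 1.105 × 10^-3 mol
n(I2) = n(S2O3^2-)/2 = 5.524 × 10^-4 mol
n(OCl^-) in the aliquot = 5.524 × 10^-4 mol (1:1 ratio)
[OCl^-] = 5.524 × 10^-4 / 0.009936 = 0.05559 mol/L

0.05559 mol/L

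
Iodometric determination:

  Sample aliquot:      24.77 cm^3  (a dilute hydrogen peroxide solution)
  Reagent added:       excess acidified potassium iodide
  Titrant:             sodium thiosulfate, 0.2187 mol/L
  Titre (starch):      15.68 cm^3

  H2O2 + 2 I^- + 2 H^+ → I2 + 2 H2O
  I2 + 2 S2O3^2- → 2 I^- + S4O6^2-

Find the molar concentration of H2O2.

0.06922 mol/L

n(S2O3^2-) = 0.01568 × 0.2187 = 3.429 × 10^-3 mol
n(I2) = n(S2O3^2-)/2 = 1.715 × 10^-3 mol
n(H2O2) in the aliquot = 1.715 × 10^-3 mol (1:1 ratio)
[H2O2] = 1.715 × 10^-3 / 0.02477 = 0.06922 mol/L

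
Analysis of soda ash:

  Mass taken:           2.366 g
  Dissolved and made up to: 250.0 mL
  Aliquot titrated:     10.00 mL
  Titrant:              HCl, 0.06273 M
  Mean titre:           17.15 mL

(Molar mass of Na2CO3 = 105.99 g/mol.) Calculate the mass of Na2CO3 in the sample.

1.425 g

Na2CO3 + 2 HCl → 2 NaCl + H2O + CO2
n(HCl) per titration = 0.01715 × 0.06273 = 1.076 × 10^-3 mol
From the 1:2 ratio, n(Na2CO3) in each aliquot = 1/2 × 1.076 × 10^-3 = 5.379 × 10^-4 mol
n(Na2CO3) in the whole flask = 5.379 × 10^-4 × 250.0/10.00 = 0.01345 mol
mass of Na2CO3 = 0.01345 × 105.99 = 1.425 g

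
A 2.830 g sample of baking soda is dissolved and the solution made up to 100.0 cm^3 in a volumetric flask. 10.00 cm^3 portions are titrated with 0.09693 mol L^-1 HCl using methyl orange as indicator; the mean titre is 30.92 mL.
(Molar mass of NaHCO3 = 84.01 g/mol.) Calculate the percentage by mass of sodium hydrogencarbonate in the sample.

NaHCO3 + HCl → NaCl + H2O + CO2
n(HCl) per titration = 0.03092 × 0.09693 = 2.997 × 10^-3 mol
n(NaHCO3) in each aliquot = 2.997 × 10^-3 mol (1:1 ratio)
n(NaHCO3) in the whole flask = 2.997 × 10^-3 × 100.0/10.00 = 0.02997 mol
mass of NaHCO3 = 0.02997 × 84.01 = 2.518 g
% NaHCO3 = 2.518 / 2.830 × 100 = 88.97 %

88.97 %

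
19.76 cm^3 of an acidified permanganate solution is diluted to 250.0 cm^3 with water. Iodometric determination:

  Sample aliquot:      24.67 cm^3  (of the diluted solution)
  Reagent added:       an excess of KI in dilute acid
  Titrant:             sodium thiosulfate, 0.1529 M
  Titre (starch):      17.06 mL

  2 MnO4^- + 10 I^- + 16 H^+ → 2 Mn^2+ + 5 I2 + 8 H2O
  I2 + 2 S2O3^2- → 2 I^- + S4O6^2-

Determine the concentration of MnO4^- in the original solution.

0.2675 M

n(S2O3^2-) = 0.01706 × 0.1529 = 2.608 × 10^-3 mol
n(I2) = n(S2O3^2-)/2 = 1.304 × 10^-3 mol
From the 2:5 ratio, n(MnO4^-) in the aliquot = 2/5 × 1.304 × 10^-3 = 5.217 × 10^-4 mol
[MnO4^-]_dilute = 5.217 × 10^-4 / 0.02467 = 0.02115 mol/L
[MnO4^-]_original = 0.02115 × 250.0/19.76 = 0.2675 mol/L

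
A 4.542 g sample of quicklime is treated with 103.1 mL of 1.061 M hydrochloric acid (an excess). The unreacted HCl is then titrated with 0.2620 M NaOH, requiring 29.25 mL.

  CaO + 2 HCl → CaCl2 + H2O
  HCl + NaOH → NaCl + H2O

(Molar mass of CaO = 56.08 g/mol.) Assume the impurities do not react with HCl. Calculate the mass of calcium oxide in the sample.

n(HCl) added = 0.1031 × 1.061 = 0.1094 mol
n(NaOH) used in back-titration = 0.02925 × 0.2620 = 7.663 × 10^-3 mol
n(HCl) left over = 7.663 × 10^-3 mol (1:1 ratio)
n(HCl) consumed by analyte = 0.1094 − 7.663 × 10^-3 = 0.1017 mol
From the 1:2 ratio, n(CaO) = 1/2 × 0.1017 = 0.05086 mol
mass of CaO = 0.05086 × 56.08 = 2.852 g

2.852 g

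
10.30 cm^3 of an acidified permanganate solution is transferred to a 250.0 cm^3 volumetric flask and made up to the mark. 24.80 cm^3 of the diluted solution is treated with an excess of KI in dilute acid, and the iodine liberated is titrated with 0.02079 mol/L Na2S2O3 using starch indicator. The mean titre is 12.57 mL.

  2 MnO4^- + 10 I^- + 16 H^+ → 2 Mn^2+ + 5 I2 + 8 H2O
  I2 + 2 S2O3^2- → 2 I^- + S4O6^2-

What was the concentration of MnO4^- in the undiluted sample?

n(S2O3^2-) = 0.01257 × 0.02079 = 2.613 × 10^-4 mol
n(I2) = n(S2O3^2-)/2 = 1.307 × 10^-4 mol
From the 2:5 ratio, n(MnO4^-) in the aliquot = 2/5 × 1.307 × 10^-4 = 5.227 × 10^-5 mol
[MnO4^-]_dilute = 5.227 × 10^-5 / 0.02480 = 0.002108 mol/L
[MnO4^-]_original = 0.002108 × 250.0/10.30 = 0.05115 mol/L

0.05115 mol/L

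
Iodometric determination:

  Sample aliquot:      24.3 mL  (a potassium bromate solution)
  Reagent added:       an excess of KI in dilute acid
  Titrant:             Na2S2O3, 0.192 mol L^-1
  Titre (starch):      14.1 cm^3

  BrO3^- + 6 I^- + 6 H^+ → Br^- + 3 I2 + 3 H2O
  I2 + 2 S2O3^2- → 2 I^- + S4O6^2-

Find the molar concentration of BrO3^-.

n(S2O3^2-) = 0.0141 × 0.192 = 2.71 × 10^-3 mol
n(I2) = n(S2O3^2-)/2 = 1.35 × 10^-3 mol
From the 1:3 ratio, n(BrO3^-) in the aliquot = 1/3 × 1.35 × 10^-3 = 4.51 × 10^-4 mol
[BrO3^-] = 4.51 × 10^-4 / 0.0243 = 0.0186 mol/L

0.0186 mol/L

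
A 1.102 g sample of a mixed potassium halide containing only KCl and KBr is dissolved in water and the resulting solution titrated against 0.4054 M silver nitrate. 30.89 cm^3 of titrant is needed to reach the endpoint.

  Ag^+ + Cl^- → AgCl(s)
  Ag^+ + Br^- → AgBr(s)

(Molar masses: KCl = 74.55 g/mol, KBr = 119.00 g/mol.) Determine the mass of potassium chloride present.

n(AgNO3) = 0.03089 × 0.4054 = 0.01252 mol
Let x = n(KCl), y = n(KBr).
Titrant: 1x + 1y = 0.01252;  mass: 74.55x + 119.00y = 1.102
Solving, x = 8.734 × 10^-3 mol, y = 3.789 × 10^-3 mol
mass of KCl = 8.734 × 10^-3 × 74.55 = 0.6511 g

0.6511 g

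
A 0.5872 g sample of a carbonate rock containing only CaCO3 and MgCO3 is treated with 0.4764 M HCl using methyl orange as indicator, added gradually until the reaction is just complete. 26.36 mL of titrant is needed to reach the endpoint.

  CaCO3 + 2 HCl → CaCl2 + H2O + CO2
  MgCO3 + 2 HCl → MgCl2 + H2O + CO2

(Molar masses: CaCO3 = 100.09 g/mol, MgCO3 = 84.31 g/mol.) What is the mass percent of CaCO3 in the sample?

n(HCl) = 0.02636 × 0.4764 = 0.01256 mol
Let x = n(CaCO3), y = n(MgCO3).
Titrant: 2x + 2y = 0.01256;  mass: 100.09x + 84.31y = 0.5872
Solving, x = 3.664 × 10^-3 mol, y = 2.615 × 10^-3 mol
mass of CaCO3 = 3.664 × 10^-3 × 100.09 = 0.3668 g
% CaCO3 = 0.3668 / 0.5872 × 100 = 62.46 %

62.46 %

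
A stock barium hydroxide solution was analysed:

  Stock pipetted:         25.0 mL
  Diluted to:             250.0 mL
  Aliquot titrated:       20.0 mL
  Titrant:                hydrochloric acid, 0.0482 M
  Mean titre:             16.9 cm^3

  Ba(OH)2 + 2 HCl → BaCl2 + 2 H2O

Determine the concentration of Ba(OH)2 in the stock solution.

n(HCl) = 0.0169 × 0.0482 = 8.15 × 10^-4 mol
From the 1:2 ratio, n(Ba(OH)2) in the aliquot = 1/2 × 8.15 × 10^-4 = 4.07 × 10^-4 mol
[Ba(OH)2]_dilute = 4.07 × 10^-4 / 0.0200 = 0.0204 mol/L
Dilution factor = 250.0 / 25.0 = 10.00
[Ba(OH)2]_stock = 0.0204 × 10.00 = 0.204 mol/L

0.204 M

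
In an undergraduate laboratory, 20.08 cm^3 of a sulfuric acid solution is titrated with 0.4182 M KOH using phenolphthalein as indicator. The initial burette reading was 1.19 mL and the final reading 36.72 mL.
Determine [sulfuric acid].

H2SO4 + 2 KOH → K2SO4 + 2 H2O
n(KOH) = 0.03553 L × 0.4182 mol/L = 0.01486 mol
From the 1:2 mole ratio, n(H2SO4) = 1/2 × 0.01486 = 7.429 × 10^-3 mol
[H2SO4] = 7.429 × 10^-3 mol / 0.02008 L = 0.3700 mol/L

0.3700 M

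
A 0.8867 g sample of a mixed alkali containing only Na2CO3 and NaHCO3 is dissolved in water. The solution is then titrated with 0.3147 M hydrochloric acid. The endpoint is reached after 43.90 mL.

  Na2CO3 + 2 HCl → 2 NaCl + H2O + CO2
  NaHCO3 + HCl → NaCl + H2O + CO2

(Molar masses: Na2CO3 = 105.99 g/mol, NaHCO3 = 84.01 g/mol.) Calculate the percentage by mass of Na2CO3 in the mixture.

52.79 %

n(HCl) = 0.04390 × 0.3147 = 0.01382 mol
Let x = n(Na2CO3), y = n(NaHCO3).
Titrant: 2x + 1y = 0.01382;  mass: 105.99x + 84.01y = 0.8867
Solving, x = 4.416 × 10^-3 mol, y = 4.983 × 10^-3 mol
mass of Na2CO3 = 4.416 × 10^-3 × 105.99 = 0.4681 g
% Na2CO3 = 0.4681 / 0.8867 × 100 = 52.79 %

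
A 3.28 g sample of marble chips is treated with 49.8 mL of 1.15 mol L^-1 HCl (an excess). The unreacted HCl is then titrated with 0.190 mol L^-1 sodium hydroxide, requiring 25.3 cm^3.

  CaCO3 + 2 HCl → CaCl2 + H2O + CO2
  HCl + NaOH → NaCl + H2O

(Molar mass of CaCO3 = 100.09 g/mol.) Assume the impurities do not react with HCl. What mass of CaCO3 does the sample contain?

n(HCl) added = 0.0498 × 1.15 = 0.0573 mol
n(NaOH) used in back-titration = 0.0253 × 0.190 = 4.81 × 10^-3 mol
n(HCl) left over = 4.81 × 10^-3 mol (1:1 ratio)
n(HCl) consumed by analyte = 0.0573 − 4.81 × 10^-3 = 0.0525 mol
From the 1:2 ratio, n(CaCO3) = 1/2 × 0.0525 = 0.0262 mol
mass of CaCO3 = 0.0262 × 100.09 = 2.63 g

2.63 g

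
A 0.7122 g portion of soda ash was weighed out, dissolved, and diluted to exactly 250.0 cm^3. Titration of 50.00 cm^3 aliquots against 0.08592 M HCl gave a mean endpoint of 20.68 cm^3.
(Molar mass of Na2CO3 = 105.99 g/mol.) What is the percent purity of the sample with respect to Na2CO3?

Na2CO3 + 2 HCl → 2 NaCl + H2O + CO2
n(HCl) per titration = 0.02068 × 0.08592 = 1.777 × 10^-3 mol
From the 1:2 ratio, n(Na2CO3) in each aliquot = 1/2 × 1.777 × 10^-3 = 8.884 × 10^-4 mol
n(Na2CO3) in the whole flask = 8.884 × 10^-4 × 250.0/50.00 = 4.442 × 10^-3 mol
mass of Na2CO3 = 4.442 × 10^-3 × 105.99 = 0.4708 g
% Na2CO3 = 0.4708 / 0.7122 × 100 = 66.11 %

66.11 %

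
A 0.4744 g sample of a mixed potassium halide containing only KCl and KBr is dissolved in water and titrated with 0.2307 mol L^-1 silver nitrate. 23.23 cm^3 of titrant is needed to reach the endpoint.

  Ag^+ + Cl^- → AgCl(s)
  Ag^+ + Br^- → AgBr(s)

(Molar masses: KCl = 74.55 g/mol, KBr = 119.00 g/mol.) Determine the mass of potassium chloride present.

n(AgNO3) = 0.02323 × 0.2307 = 5.359 × 10^-3 mol
Let x = n(KCl), y = n(KBr).
Titrant: 1x + 1y = 5.359 × 10^-3;  mass: 74.55x + 119.00y = 0.4744
Solving, x = 3.675 × 10^-3 mol, y = 1.684 × 10^-3 mol
mass of KCl = 3.675 × 10^-3 × 74.55 = 0.2739 g

0.2739 g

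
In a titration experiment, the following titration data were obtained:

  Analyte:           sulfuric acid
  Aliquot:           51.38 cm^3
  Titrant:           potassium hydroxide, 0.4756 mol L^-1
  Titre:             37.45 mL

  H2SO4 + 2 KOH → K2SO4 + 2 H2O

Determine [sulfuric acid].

0.1733 mol/L

n(KOH) = 0.03745 L × 0.4756 mol/L = 0.01781 mol
From the 1:2 mole ratio, n(H2SO4) = 1/2 × 0.01781 = 8.906 × 10^-3 mol
[H2SO4] = 8.906 × 10^-3 mol / 0.05138 L = 0.1733 mol/L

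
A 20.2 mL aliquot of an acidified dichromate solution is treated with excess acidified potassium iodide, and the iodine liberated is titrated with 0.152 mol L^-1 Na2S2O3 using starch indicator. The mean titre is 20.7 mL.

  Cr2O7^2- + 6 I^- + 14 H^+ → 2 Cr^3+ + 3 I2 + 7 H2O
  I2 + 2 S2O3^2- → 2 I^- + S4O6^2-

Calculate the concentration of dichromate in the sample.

0.0260 mol/L

n(S2O3^2-) = 0.0207 × 0.152 = 3.15 × 10^-3 mol
n(I2) = n(S2O3^2-)/2 = 1.57 × 10^-3 mol
From the 1:3 ratio, n(Cr2O7^2-) in the aliquot = 1/3 × 1.57 × 10^-3 = 5.24 × 10^-4 mol
[Cr2O7^2-] = 5.24 × 10^-4 / 0.0202 = 0.0260 mol/L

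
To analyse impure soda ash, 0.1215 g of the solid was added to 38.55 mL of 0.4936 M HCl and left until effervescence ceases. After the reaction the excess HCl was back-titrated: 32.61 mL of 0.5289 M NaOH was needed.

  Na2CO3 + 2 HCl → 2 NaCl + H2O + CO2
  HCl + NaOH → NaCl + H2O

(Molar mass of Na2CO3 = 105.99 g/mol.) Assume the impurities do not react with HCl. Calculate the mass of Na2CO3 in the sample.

n(HCl) added = 0.03855 × 0.4936 = 0.01903 mol
n(NaOH) used in back-titration = 0.03261 × 0.5289 = 0.01725 mol
n(HCl) left over = 0.01725 mol (1:1 ratio)
n(HCl) consumed by analyte = 0.01903 − 0.01725 = 1.781 × 10^-3 mol
From the 1:2 ratio, n(Na2CO3) = 1/2 × 1.781 × 10^-3 = 8.904 × 10^-4 mol
mass of Na2CO3 = 8.904 × 10^-4 × 105.99 = 0.09438 g

0.09438 g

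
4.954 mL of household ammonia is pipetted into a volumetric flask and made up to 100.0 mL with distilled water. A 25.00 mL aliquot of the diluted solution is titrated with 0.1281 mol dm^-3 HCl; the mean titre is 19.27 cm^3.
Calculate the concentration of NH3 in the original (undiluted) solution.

NH3 + HCl → NH4Cl
n(HCl) = 0.01927 × 0.1281 = 2.468 × 10^-3 mol
n(NH3) in the aliquot = 2.468 × 10^-3 mol (1:1 ratio)
[NH3]_dilute = 2.468 × 10^-3 / 0.02500 = 0.09874 mol/L
Dilution factor = 100.0 / 4.954 = 20.19
[NH3]_stock = 0.09874 × 20.19 = 1.993 mol/L

1.993 mol/L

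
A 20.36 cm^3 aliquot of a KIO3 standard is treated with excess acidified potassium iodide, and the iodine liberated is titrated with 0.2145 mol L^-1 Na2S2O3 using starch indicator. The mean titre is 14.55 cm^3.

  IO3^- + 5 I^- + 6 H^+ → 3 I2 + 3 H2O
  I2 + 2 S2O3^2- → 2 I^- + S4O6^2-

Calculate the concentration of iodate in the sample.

0.02555 mol/L

n(S2O3^2-) = 0.01455 × 0.2145 = 3.121 × 10^-3 mol
n(I2) = n(S2O3^2-)/2 = 1.560 × 10^-3 mol
From the 1:3 ratio, n(IO3^-) in the aliquot = 1/3 × 1.560 × 10^-3 = 5.202 × 10^-4 mol
[IO3^-] = 5.202 × 10^-4 / 0.02036 = 0.02555 mol/L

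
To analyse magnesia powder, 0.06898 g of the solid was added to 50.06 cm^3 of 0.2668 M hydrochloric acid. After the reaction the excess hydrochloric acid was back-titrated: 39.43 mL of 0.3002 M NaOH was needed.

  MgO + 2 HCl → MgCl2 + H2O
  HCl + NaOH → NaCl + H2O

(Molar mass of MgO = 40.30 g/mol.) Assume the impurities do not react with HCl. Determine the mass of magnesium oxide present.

n(HCl) added = 0.05006 × 0.2668 = 0.01336 mol
n(NaOH) used in back-titration = 0.03943 × 0.3002 = 0.01184 mol
n(HCl) left over = 0.01184 mol (1:1 ratio)
n(HCl) consumed by analyte = 0.01336 − 0.01184 = 1.519 × 10^-3 mol
From the 1:2 ratio, n(MgO) = 1/2 × 1.519 × 10^-3 = 7.596 × 10^-4 mol
mass of MgO = 7.596 × 10^-4 × 40.30 = 0.03061 g

0.03061 g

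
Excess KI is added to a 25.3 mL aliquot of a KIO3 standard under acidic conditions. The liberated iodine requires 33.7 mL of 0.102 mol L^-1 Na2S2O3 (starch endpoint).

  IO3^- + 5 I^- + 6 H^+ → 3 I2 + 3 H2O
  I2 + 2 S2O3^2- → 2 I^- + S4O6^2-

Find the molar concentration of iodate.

0.0226 mol/L

n(S2O3^2-) = 0.0337 × 0.102 = 3.44 × 10^-3 mol
n(I2) = n(S2O3^2-)/2 = 1.72 × 10^-3 mol
From the 1:3 ratio, n(IO3^-) in the aliquot = 1/3 × 1.72 × 10^-3 = 5.73 × 10^-4 mol
[IO3^-] = 5.73 × 10^-4 / 0.0253 = 0.0226 mol/L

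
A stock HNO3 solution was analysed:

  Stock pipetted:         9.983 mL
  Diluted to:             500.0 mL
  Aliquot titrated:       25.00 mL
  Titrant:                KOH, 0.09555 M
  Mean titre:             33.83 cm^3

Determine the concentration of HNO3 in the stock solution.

6.476 M

HNO3 + KOH → KNO3 + H2O
n(KOH) = 0.03383 × 0.09555 = 3.232 × 10^-3 mol
n(HNO3) in the aliquot = 3.232 × 10^-3 mol (1:1 ratio)
[HNO3]_dilute = 3.232 × 10^-3 / 0.02500 = 0.1293 mol/L
Dilution factor = 500.0 / 9.983 = 50.09
[HNO3]_stock = 0.1293 × 50.09 = 6.476 mol/L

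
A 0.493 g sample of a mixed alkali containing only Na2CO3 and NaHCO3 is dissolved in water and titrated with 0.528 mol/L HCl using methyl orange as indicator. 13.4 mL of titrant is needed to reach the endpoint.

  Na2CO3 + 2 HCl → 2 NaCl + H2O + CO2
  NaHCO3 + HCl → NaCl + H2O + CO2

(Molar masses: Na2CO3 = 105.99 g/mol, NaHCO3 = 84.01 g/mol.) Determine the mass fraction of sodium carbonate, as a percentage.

35.1 %

n(HCl) = 0.0134 × 0.528 = 7.08 × 10^-3 mol
Let x = n(Na2CO3), y = n(NaHCO3).
Titrant: 2x + 1y = 7.08 × 10^-3;  mass: 105.99x + 84.01y = 0.493
Solving, x = 1.63 × 10^-3 mol, y = 3.81 × 10^-3 mol
mass of Na2CO3 = 1.63 × 10^-3 × 105.99 = 0.173 g
% Na2CO3 = 0.173 / 0.493 × 100 = 35.1 %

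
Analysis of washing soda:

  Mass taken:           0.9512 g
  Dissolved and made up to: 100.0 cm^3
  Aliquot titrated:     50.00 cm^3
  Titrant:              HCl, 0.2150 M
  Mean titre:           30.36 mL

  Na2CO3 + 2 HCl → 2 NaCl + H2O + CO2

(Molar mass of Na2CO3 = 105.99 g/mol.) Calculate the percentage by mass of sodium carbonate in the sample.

n(HCl) per titration = 0.03036 × 0.2150 = 6.527 × 10^-3 mol
From the 1:2 ratio, n(Na2CO3) in each aliquot = 1/2 × 6.527 × 10^-3 = 3.264 × 10^-3 mol
n(Na2CO3) in the whole flask = 3.264 × 10^-3 × 100.0/50.00 = 6.527 × 10^-3 mol
mass of Na2CO3 = 6.527 × 10^-3 × 105.99 = 0.6918 g
% Na2CO3 = 0.6918 / 0.9512 × 100 = 72.73 %

72.73 %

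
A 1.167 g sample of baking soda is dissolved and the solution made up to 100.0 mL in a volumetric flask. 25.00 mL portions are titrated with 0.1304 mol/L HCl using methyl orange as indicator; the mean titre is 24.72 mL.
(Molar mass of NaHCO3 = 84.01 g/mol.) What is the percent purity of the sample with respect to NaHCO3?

NaHCO3 + HCl → NaCl + H2O + CO2
n(HCl) per titration = 0.02472 × 0.1304 = 3.223 × 10^-3 mol
n(NaHCO3) in each aliquot = 3.223 × 10^-3 mol (1:1 ratio)
n(NaHCO3) in the whole flask = 3.223 × 10^-3 × 100.0/25.00 = 0.01289 mol
mass of NaHCO3 = 0.01289 × 84.01 = 1.083 g
% NaHCO3 = 1.083 / 1.167 × 100 = 92.82 %

92.82 %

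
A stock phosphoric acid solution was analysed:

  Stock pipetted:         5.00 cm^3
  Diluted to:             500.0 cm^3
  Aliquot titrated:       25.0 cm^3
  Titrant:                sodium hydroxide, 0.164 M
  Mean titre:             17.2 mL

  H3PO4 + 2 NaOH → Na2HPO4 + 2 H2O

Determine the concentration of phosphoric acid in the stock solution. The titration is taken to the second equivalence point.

5.64 M

n(NaOH) = 0.0172 × 0.164 = 2.82 × 10^-3 mol
From the 1:2 ratio, n(H3PO4) in the aliquot = 1/2 × 2.82 × 10^-3 = 1.41 × 10^-3 mol
[H3PO4]_dilute = 1.41 × 10^-3 / 0.0250 = 0.0564 mol/L
Dilution factor = 500.0 / 5.00 = 100.0
[H3PO4]_stock = 0.0564 × 100.0 = 5.64 mol/L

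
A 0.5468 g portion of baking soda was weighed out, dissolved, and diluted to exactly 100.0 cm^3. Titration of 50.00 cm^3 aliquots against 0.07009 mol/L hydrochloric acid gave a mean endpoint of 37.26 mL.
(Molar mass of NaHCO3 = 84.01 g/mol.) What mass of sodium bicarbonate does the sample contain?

0.4388 g

NaHCO3 + HCl → NaCl + H2O + CO2
n(HCl) per titration = 0.03726 × 0.07009 = 2.612 × 10^-3 mol
n(NaHCO3) in each aliquot = 2.612 × 10^-3 mol (1:1 ratio)
n(NaHCO3) in the whole flask = 2.612 × 10^-3 × 100.0/50.00 = 5.223 × 10^-3 mol
mass of NaHCO3 = 5.223 × 10^-3 × 84.01 = 0.4388 g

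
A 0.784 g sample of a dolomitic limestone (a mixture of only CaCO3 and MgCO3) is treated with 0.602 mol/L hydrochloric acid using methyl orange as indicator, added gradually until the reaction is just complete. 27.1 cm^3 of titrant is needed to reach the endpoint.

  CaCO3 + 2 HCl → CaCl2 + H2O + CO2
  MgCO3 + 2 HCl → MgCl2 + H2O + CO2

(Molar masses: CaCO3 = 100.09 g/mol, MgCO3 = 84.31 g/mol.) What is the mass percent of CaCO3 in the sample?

n(HCl) = 0.0271 × 0.602 = 0.0163 mol
Let x = n(CaCO3), y = n(MgCO3).
Titrant: 2x + 2y = 0.0163;  mass: 100.09x + 84.31y = 0.784
Solving, x = 6.10 × 10^-3 mol, y = 2.06 × 10^-3 mol
mass of CaCO3 = 6.10 × 10^-3 × 100.09 = 0.611 g
% CaCO3 = 0.611 / 0.784 × 100 = 77.9 %

77.9 %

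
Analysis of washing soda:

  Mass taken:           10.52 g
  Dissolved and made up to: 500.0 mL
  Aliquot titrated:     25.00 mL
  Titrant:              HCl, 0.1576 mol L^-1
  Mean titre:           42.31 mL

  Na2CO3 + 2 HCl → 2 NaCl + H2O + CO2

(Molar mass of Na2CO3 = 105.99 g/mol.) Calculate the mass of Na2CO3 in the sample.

n(HCl) per titration = 0.04231 × 0.1576 = 6.668 × 10^-3 mol
From the 1:2 ratio, n(Na2CO3) in each aliquot = 1/2 × 6.668 × 10^-3 = 3.334 × 10^-3 mol
n(Na2CO3) in the whole flask = 3.334 × 10^-3 × 500.0/25.00 = 0.06668 mol
mass of Na2CO3 = 0.06668 × 105.99 = 7.067 g

7.067 g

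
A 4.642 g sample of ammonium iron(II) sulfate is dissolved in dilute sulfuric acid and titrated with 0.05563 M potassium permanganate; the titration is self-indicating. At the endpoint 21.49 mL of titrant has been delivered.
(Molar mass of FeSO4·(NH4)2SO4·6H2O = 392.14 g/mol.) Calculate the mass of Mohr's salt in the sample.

2.344 g

MnO4^- + 5 Fe^2+ + 8 H^+ → Mn^2+ + 5 Fe^3+ + 4 H2O
n(KMnO4) = 0.02149 L × 0.05563 mol/L = 1.195 × 10^-3 mol
From the 5:1 ratio, n(FeSO4·(NH4)2SO4·6H2O) = 5/1 × 1.195 × 10^-3 = 5.977 × 10^-3 mol
mass of FeSO4·(NH4)2SO4·6H2O = 5.977 × 10^-3 × 392.14 g/mol = 2.344 g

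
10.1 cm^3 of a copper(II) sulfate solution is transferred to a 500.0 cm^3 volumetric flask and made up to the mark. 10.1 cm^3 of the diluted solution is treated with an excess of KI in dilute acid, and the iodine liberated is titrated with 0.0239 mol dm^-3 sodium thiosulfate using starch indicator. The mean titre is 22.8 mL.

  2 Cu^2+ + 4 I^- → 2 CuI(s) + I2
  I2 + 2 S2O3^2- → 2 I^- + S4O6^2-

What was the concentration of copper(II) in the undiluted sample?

n(S2O3^2-) = 0.0228 × 0.0239 = 5.45 × 10^-4 mol
n(I2) = n(S2O3^2-)/2 = 2.72 × 10^-4 mol
From the 2:1 ratio, n(Cu2+) in the aliquot = 2/1 × 2.72 × 10^-4 = 5.45 × 10^-4 mol
[Cu2+]_dilute = 5.45 × 10^-4 / 0.0101 = 0.0540 mol/L
[Cu2+]_original = 0.0540 × 500.0/10.1 = 2.67 mol/L

2.67 mol/L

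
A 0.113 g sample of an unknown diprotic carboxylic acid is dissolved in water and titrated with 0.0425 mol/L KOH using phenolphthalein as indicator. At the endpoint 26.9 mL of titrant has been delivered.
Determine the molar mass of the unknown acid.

198 g/mol

n(KOH) = 0.0269 L × 0.0425 mol/L = 1.14 × 10^-3 mol
From the 1:2 ratio, n(H2A) = 1/2 × 1.14 × 10^-3 = 5.72 × 10^-4 mol
M = m / n = 0.113 g / 5.72 × 10^-4 mol = 198 g/mol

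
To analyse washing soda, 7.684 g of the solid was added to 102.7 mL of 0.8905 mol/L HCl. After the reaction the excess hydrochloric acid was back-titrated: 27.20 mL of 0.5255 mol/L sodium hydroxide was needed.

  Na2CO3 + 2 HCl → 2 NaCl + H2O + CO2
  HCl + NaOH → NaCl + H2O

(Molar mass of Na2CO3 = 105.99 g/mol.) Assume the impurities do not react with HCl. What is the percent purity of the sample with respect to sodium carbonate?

n(HCl) added = 0.1027 × 0.8905 = 0.09145 mol
n(NaOH) used in back-titration = 0.02720 × 0.5255 = 0.01429 mol
n(HCl) left over = 0.01429 mol (1:1 ratio)
n(HCl) consumed by analyte = 0.09145 − 0.01429 = 0.07716 mol
From the 1:2 ratio, n(Na2CO3) = 1/2 × 0.07716 = 0.03858 mol
mass of Na2CO3 = 0.03858 × 105.99 = 4.089 g
% Na2CO3 = 4.089 / 7.684 × 100 = 53.22 %

53.22 %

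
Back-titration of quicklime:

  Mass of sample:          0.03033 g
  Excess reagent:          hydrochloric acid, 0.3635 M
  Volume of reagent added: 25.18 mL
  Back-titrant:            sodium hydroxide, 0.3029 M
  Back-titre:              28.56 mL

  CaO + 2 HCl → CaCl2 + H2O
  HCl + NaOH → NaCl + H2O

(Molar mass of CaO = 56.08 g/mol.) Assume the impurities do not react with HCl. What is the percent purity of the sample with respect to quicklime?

n(HCl) added = 0.02518 × 0.3635 = 9.153 × 10^-3 mol
n(NaOH) used in back-titration = 0.02856 × 0.3029 = 8.651 × 10^-3 mol
n(HCl) left over = 8.651 × 10^-3 mol (1:1 ratio)
n(HCl) consumed by analyte = 9.153 × 10^-3 − 8.651 × 10^-3 = 5.021 × 10^-4 mol
From the 1:2 ratio, n(CaO) = 1/2 × 5.021 × 10^-4 = 2.511 × 10^-4 mol
mass of CaO = 2.511 × 10^-4 × 56.08 = 0.01408 g
% CaO = 0.01408 / 0.03033 × 100 = 46.42 %

46.42 %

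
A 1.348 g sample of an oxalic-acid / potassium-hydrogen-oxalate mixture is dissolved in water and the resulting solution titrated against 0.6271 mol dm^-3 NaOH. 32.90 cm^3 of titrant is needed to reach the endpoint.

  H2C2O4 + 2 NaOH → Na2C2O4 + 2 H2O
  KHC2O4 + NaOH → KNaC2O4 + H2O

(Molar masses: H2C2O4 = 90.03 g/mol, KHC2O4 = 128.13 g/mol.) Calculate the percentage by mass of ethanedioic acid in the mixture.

n(NaOH) = 0.03290 × 0.6271 = 0.02063 mol
Let x = n(H2C2O4), y = n(KHC2O4).
Titrant: 2x + 1y = 0.02063;  mass: 90.03x + 128.13y = 1.348
Solving, x = 7.794 × 10^-3 mol, y = 5.044 × 10^-3 mol
mass of H2C2O4 = 7.794 × 10^-3 × 90.03 = 0.7017 g
% H2C2O4 = 0.7017 / 1.348 × 100 = 52.05 %

52.05 %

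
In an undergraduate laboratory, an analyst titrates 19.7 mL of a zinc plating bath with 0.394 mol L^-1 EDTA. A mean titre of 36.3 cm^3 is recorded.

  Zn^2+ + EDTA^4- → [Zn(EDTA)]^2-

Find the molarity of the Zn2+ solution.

0.726 mol/L

n(EDTA) = 0.0363 L × 0.394 mol/L = 0.0143 mol
n(Zn2+) = 0.0143 mol (1:1 mole ratio)
[Zn2+] = 0.0143 mol / 0.0197 L = 0.726 mol/L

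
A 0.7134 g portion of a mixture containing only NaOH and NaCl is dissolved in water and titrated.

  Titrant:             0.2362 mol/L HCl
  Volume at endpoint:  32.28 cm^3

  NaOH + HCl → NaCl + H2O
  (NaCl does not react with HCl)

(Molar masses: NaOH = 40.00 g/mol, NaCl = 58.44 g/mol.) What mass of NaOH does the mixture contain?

0.3050 g

n(HCl) = 0.03228 × 0.2362 = 7.625 × 10^-3 mol
Let x = n(NaOH), y = n(NaCl).
Titrant: 1x = 7.625 × 10^-3;  mass: 40.00x + 58.44y = 0.7134
Solving, x = 7.625 × 10^-3 mol, y = 6.989 × 10^-3 mol
mass of NaOH = 7.625 × 10^-3 × 40.00 = 0.3050 g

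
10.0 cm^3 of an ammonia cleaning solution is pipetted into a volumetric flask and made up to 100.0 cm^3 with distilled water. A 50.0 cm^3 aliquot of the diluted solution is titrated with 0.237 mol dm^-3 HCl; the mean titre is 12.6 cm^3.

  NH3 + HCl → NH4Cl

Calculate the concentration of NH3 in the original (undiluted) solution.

0.597 mol/L

n(HCl) = 0.0126 × 0.237 = 2.99 × 10^-3 mol
n(NH3) in the aliquot = 2.99 × 10^-3 mol (1:1 ratio)
[NH3]_dilute = 2.99 × 10^-3 / 0.0500 = 0.0597 mol/L
Dilution factor = 100.0 / 10.0 = 10.00
[NH3]_stock = 0.0597 × 10.00 = 0.597 mol/L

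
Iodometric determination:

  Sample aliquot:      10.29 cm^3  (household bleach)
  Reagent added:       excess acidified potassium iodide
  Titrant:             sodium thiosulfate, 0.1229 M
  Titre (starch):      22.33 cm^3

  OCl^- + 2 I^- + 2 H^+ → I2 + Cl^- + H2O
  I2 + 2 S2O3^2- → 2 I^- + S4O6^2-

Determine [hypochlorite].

0.1334 M

n(S2O3^2-) = 0.02233 × 0.1229 = 2.744 × 10^-3 mol
n(I2) = n(S2O3^2-)/2 = 1.372 × 10^-3 mol
n(OCl^-) in the aliquot = 1.372 × 10^-3 mol (1:1 ratio)
[OCl^-] = 1.372 × 10^-3 / 0.01029 = 0.1334 mol/L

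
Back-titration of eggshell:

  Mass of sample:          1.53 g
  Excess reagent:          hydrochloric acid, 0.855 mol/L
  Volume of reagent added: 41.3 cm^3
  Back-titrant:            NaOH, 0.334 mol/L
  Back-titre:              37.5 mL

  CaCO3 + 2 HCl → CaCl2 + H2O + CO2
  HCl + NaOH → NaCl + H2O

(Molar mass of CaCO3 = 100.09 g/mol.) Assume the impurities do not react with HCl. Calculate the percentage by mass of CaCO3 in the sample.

n(HCl) added = 0.0413 × 0.855 = 0.0353 mol
n(NaOH) used in back-titration = 0.0375 × 0.334 = 0.0125 mol
n(HCl) left over = 0.0125 mol (1:1 ratio)
n(HCl) consumed by analyte = 0.0353 − 0.0125 = 0.0228 mol
From the 1:2 ratio, n(CaCO3) = 1/2 × 0.0228 = 0.0114 mol
mass of CaCO3 = 0.0114 × 100.09 = 1.14 g
% CaCO3 = 1.14 / 1.53 × 100 = 74.5 %

74.5 %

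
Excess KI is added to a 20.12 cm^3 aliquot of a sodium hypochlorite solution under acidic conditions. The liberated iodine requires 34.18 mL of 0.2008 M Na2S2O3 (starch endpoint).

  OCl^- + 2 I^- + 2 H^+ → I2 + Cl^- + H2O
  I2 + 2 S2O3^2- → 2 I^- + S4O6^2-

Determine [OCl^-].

n(S2O3^2-) = 0.03418 × 0.2008 = 6.863 × 10^-3 mol
n(I2) = n(S2O3^2-)/2 = 3.432 × 10^-3 mol
n(OCl^-) in the aliquot = 3.432 × 10^-3 mol (1:1 ratio)
[OCl^-] = 3.432 × 10^-3 / 0.02012 = 0.1706 mol/L

0.1706 M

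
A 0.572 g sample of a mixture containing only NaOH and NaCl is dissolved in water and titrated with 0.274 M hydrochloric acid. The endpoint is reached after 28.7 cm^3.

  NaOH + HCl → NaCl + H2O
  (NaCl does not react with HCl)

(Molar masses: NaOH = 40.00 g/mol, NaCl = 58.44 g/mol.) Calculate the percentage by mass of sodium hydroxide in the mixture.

n(HCl) = 0.0287 × 0.274 = 7.86 × 10^-3 mol
Let x = n(NaOH), y = n(NaCl).
Titrant: 1x = 7.86 × 10^-3;  mass: 40.00x + 58.44y = 0.572
Solving, x = 7.86 × 10^-3 mol, y = 4.41 × 10^-3 mol
mass of NaOH = 7.86 × 10^-3 × 40.00 = 0.315 g
% NaOH = 0.315 / 0.572 × 100 = 55.0 %

55.0 %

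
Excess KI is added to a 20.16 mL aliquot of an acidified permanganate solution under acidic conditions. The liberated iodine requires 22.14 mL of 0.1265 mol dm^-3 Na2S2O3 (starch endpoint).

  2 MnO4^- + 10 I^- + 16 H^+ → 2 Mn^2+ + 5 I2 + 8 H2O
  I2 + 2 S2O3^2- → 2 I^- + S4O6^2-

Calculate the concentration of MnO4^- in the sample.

0.02778 mol/L

n(S2O3^2-) = 0.02214 × 0.1265 = 2.801 × 10^-3 mol
n(I2) = n(S2O3^2-)/2 = 1.400 × 10^-3 mol
From the 2:5 ratio, n(MnO4^-) in the aliquot = 2/5 × 1.400 × 10^-3 = 5.601 × 10^-4 mol
[MnO4^-] = 5.601 × 10^-4 / 0.02016 = 0.02778 mol/L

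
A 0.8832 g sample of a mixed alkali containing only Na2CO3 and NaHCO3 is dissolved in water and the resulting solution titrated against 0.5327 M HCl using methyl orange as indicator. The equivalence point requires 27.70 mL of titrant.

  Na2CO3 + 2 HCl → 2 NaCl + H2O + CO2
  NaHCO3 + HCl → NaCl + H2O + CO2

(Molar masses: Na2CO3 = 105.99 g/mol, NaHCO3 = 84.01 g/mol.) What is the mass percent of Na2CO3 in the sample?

n(HCl) = 0.02770 × 0.5327 = 0.01476 mol
Let x = n(Na2CO3), y = n(NaHCO3).
Titrant: 2x + 1y = 0.01476;  mass: 105.99x + 84.01y = 0.8832
Solving, x = 5.746 × 10^-3 mol, y = 3.263 × 10^-3 mol
mass of Na2CO3 = 5.746 × 10^-3 × 105.99 = 0.6090 g
% Na2CO3 = 0.6090 / 0.8832 × 100 = 68.96 %

68.96 %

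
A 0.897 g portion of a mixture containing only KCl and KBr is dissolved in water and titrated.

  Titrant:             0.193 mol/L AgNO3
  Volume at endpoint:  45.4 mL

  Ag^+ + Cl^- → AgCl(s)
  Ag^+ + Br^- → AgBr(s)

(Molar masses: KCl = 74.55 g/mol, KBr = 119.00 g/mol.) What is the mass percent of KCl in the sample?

27.2 %

n(AgNO3) = 0.0454 × 0.193 = 8.76 × 10^-3 mol
Let x = n(KCl), y = n(KBr).
Titrant: 1x + 1y = 8.76 × 10^-3;  mass: 74.55x + 119.00y = 0.897
Solving, x = 3.28 × 10^-3 mol, y = 5.48 × 10^-3 mol
mass of KCl = 3.28 × 10^-3 × 74.55 = 0.244 g
% KCl = 0.244 / 0.897 × 100 = 27.2 %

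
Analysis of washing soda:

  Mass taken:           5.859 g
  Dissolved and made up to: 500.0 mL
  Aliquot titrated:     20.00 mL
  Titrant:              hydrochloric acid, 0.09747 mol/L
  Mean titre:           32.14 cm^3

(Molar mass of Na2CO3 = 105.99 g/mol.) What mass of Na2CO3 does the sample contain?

4.150 g

Na2CO3 + 2 HCl → 2 NaCl + H2O + CO2
n(HCl) per titration = 0.03214 × 0.09747 = 3.133 × 10^-3 mol
From the 1:2 ratio, n(Na2CO3) in each aliquot = 1/2 × 3.133 × 10^-3 = 1.566 × 10^-3 mol
n(Na2CO3) in the whole flask = 1.566 × 10^-3 × 500.0/20.00 = 0.03916 mol
mass of Na2CO3 = 0.03916 × 105.99 = 4.150 g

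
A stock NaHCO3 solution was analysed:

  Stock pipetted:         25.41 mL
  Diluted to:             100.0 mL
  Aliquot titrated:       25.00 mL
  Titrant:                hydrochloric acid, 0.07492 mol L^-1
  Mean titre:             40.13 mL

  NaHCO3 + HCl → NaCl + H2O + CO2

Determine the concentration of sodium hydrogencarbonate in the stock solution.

0.4733 mol/L

n(HCl) = 0.04013 × 0.07492 = 3.007 × 10^-3 mol
n(NaHCO3) in the aliquot = 3.007 × 10^-3 mol (1:1 ratio)
[NaHCO3]_dilute = 3.007 × 10^-3 / 0.02500 = 0.1203 mol/L
Dilution factor = 100.0 / 25.41 = 3.935
[NaHCO3]_stock = 0.1203 × 3.935 = 0.4733 mol/L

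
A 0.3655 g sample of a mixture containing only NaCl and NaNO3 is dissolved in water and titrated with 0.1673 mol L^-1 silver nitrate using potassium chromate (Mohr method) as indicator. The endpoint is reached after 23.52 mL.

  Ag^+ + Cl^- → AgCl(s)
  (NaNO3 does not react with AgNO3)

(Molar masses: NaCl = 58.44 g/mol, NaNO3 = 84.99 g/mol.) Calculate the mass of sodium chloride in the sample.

0.2300 g

n(AgNO3) = 0.02352 × 0.1673 = 3.935 × 10^-3 mol
Let x = n(NaCl), y = n(NaNO3).
Titrant: 1x = 3.935 × 10^-3;  mass: 58.44x + 84.99y = 0.3655
Solving, x = 3.935 × 10^-3 mol, y = 1.595 × 10^-3 mol
mass of NaCl = 3.935 × 10^-3 × 58.44 = 0.2300 g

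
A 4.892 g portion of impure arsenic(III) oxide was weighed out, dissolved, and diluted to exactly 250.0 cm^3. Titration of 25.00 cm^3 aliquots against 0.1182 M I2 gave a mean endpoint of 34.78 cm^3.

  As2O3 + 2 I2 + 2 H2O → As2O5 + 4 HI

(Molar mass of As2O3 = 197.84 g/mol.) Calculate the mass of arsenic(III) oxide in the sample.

4.067 g

n(I2) per titration = 0.03478 × 0.1182 = 4.111 × 10^-3 mol
From the 1:2 ratio, n(As2O3) in each aliquot = 1/2 × 4.111 × 10^-3 = 2.055 × 10^-3 mol
n(As2O3) in the whole flask = 2.055 × 10^-3 × 250.0/25.00 = 0.02055 mol
mass of As2O3 = 0.02055 × 197.84 = 4.067 g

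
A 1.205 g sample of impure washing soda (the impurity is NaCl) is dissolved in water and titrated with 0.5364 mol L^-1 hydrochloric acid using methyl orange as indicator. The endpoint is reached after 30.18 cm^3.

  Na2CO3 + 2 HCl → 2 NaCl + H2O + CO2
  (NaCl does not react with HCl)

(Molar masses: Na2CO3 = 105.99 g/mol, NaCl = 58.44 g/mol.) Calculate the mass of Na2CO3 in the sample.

0.8579 g

n(HCl) = 0.03018 × 0.5364 = 0.01619 mol
Let x = n(Na2CO3), y = n(NaCl).
Titrant: 2x = 0.01619;  mass: 105.99x + 58.44y = 1.205
Solving, x = 8.094 × 10^-3 mol, y = 5.939 × 10^-3 mol
mass of Na2CO3 = 8.094 × 10^-3 × 105.99 = 0.8579 g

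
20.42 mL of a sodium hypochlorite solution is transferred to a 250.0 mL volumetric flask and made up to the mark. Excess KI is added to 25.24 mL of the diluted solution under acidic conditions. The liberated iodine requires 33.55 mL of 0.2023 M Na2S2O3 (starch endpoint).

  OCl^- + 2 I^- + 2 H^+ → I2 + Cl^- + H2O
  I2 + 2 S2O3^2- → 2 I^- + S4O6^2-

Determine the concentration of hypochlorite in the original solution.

1.646 M

n(S2O3^2-) = 0.03355 × 0.2023 = 6.787 × 10^-3 mol
n(I2) = n(S2O3^2-)/2 = 3.394 × 10^-3 mol
n(OCl^-) in the aliquot = 3.394 × 10^-3 mol (1:1 ratio)
[OCl^-]_dilute = 3.394 × 10^-3 / 0.02524 = 0.1345 mol/L
[OCl^-]_original = 0.1345 × 250.0/20.42 = 1.646 mol/L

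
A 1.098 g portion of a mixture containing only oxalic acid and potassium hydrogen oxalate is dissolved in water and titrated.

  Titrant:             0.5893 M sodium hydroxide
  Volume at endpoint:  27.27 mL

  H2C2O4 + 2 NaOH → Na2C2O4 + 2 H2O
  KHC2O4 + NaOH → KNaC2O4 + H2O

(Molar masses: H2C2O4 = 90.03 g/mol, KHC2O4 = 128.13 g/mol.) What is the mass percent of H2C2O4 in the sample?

47.41 %

n(NaOH) = 0.02727 × 0.5893 = 0.01607 mol
Let x = n(H2C2O4), y = n(KHC2O4).
Titrant: 2x + 1y = 0.01607;  mass: 90.03x + 128.13y = 1.098
Solving, x = 5.782 × 10^-3 mol, y = 4.507 × 10^-3 mol
mass of H2C2O4 = 5.782 × 10^-3 × 90.03 = 0.5205 g
% H2C2O4 = 0.5205 / 1.098 × 100 = 47.41 %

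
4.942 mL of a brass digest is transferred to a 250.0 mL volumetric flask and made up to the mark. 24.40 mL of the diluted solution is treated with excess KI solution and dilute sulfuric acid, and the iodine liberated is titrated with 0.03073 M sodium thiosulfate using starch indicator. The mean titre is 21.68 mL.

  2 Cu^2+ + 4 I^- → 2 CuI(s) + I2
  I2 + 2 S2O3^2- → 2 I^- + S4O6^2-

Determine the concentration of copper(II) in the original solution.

n(S2O3^2-) = 0.02168 × 0.03073 = 6.662 × 10^-4 mol
n(I2) = n(S2O3^2-)/2 = 3.331 × 10^-4 mol
From the 2:1 ratio, n(Cu2+) in the aliquot = 2/1 × 3.331 × 10^-4 = 6.662 × 10^-4 mol
[Cu2+]_dilute = 6.662 × 10^-4 / 0.02440 = 0.02730 mol/L
[Cu2+]_original = 0.02730 × 250.0/4.942 = 1.381 mol/L

1.381 M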